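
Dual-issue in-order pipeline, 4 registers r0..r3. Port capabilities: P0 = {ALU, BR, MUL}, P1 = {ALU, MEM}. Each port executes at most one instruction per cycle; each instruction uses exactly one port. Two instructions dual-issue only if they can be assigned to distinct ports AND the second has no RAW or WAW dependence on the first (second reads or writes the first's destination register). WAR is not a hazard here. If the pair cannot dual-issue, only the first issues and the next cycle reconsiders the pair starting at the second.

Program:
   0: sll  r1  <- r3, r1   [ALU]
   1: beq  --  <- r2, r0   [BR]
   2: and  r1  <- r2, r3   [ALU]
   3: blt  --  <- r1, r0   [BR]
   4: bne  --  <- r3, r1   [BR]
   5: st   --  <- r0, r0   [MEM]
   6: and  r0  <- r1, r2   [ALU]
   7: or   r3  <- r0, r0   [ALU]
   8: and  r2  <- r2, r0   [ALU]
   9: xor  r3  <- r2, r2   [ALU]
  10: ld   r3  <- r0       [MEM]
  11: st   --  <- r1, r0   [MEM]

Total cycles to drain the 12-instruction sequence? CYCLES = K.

c0: i0&i1 sll/beq  2-wide
c1: i2 and  RAW r1
c2: i3 blt  no-port BR/BR
c3: i4&i5 bne/st  2-wide
c4: i6 and  RAW r0
c5: i7&i8 or/and  2-wide
c6: i9 xor  WAW r3
c7: i10 ld  no-port MEM/MEM
c8: i11 st  tail

CYCLES = 9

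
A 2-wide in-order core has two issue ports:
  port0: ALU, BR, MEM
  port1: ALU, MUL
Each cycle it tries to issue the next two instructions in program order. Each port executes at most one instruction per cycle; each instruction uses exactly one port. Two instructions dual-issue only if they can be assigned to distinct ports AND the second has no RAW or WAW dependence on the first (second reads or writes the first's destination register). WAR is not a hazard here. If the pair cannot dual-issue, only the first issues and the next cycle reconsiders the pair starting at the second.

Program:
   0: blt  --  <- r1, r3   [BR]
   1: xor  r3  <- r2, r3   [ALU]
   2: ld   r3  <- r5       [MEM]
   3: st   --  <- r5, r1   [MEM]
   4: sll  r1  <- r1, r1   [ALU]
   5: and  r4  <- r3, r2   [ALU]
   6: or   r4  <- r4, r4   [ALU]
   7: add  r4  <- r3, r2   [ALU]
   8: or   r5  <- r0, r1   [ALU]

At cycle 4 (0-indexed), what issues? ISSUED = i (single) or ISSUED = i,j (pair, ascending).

ISSUED = 6

t=0 i0/i1:blt.BR/xor.ALU ; pair
t=1 i2:ld.MEM ; no-port MEM/MEM
t=2 i3/i4:st.MEM/sll.ALU ; pair
t=3 i5:and.ALU ; RAW+WAW r4
t=4 i6:or.ALU ; WAW r4
t=5 i7/i8:add.ALU/or.ALU ; pair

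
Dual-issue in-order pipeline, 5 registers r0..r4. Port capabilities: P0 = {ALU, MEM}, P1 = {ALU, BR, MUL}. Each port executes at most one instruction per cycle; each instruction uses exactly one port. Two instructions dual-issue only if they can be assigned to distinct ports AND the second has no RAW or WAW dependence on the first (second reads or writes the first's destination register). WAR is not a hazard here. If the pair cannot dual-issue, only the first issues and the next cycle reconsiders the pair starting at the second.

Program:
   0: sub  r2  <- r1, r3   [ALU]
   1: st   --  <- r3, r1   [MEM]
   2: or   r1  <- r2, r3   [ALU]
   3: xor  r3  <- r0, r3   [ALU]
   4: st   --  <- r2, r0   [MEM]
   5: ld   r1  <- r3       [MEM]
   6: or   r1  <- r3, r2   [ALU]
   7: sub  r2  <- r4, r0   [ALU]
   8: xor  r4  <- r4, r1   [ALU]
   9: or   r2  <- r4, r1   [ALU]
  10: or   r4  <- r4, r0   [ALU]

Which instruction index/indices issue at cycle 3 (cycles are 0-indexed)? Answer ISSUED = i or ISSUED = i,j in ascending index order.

ISSUED = 5

[0] i0,i1  sub st  -- pair
[1] i2,i3  or xor  -- pair
[2] i4  st  -- no-port MEM/MEM
[3] i5  ld  -- WAW r1
[4] i6,i7  or sub  -- pair
[5] i8  xor  -- RAW r4
[6] i9,i10  or or  -- pair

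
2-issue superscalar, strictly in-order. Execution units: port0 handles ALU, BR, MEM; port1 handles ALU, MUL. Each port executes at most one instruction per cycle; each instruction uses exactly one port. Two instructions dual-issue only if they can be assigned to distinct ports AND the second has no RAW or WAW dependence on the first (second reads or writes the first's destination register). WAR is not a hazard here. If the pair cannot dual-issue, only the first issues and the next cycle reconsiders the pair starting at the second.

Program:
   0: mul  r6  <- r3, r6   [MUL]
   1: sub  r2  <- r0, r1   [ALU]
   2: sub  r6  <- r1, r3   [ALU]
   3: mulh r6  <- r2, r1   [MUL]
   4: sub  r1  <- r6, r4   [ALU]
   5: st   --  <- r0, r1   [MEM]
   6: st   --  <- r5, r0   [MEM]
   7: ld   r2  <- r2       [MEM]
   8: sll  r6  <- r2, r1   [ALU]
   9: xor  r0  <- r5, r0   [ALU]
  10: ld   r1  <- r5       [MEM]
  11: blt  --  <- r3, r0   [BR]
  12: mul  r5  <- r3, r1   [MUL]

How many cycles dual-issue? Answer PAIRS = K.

PAIRS = 3

0. mul+sub @i0+i1  | dual
1. sub @i2  | WAW r6
2. mulh @i3  | RAW r6
3. sub @i4  | RAW r1
4. st @i5  | no-port MEM/MEM
5. st @i6  | no-port MEM/MEM
6. ld @i7  | RAW r2
7. sll+xor @i8+i9  | dual
8. ld @i10  | no-port MEM/BR
9. blt+mul @i11+i12  | dual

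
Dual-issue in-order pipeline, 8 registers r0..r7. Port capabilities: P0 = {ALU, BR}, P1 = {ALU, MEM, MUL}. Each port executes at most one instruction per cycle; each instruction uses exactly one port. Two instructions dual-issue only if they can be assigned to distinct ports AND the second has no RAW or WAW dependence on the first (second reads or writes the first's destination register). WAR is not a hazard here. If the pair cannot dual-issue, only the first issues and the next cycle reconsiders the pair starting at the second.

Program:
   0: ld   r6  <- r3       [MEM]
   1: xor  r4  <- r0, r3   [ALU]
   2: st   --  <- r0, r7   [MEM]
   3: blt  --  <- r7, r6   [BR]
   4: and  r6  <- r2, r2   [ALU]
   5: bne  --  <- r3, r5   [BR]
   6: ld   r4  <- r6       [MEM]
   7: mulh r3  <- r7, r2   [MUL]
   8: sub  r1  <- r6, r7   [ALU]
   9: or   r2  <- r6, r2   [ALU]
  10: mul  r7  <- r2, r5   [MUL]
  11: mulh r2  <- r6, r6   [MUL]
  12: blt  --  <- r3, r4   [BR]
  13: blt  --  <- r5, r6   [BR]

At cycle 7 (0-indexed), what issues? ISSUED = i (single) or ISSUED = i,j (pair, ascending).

#0 head=0: ld xor i0+i1 pair
#1 head=2: st blt i2+i3 pair
#2 head=4: and bne i4+i5 pair
#3 head=6: ld i6 no-port MEM/MUL
#4 head=7: mulh sub i7+i8 pair
#5 head=9: or i9 RAW r2
#6 head=10: mul i10 no-port MUL/MUL
#7 head=11: mulh blt i11+i12 pair
#8 head=13: blt i13 tail

ISSUED = 11,12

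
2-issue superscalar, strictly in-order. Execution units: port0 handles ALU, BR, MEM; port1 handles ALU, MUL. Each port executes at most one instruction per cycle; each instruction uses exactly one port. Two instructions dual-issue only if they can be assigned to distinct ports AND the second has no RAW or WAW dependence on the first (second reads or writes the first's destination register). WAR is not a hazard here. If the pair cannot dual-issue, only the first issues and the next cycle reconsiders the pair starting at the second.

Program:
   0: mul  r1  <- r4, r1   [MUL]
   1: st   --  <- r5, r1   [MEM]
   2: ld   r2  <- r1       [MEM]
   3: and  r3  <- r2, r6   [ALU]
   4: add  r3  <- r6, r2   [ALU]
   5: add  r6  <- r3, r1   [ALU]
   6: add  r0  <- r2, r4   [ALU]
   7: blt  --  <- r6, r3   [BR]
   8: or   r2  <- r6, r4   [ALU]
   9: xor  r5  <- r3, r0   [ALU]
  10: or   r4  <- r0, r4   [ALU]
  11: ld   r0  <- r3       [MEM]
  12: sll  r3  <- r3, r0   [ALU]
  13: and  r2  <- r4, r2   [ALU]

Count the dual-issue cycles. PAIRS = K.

PAIRS = 4

c0: i0 mul  RAW r1
c1: i1 st  no-port MEM/MEM
c2: i2 ld  RAW r2
c3: i3 and  WAW r3
c4: i4 add  RAW r3
c5: i5&i6 add+add  dual
c6: i7&i8 blt+or  dual
c7: i9&i10 xor+or  dual
c8: i11 ld  RAW r0
c9: i12&i13 sll+and  dual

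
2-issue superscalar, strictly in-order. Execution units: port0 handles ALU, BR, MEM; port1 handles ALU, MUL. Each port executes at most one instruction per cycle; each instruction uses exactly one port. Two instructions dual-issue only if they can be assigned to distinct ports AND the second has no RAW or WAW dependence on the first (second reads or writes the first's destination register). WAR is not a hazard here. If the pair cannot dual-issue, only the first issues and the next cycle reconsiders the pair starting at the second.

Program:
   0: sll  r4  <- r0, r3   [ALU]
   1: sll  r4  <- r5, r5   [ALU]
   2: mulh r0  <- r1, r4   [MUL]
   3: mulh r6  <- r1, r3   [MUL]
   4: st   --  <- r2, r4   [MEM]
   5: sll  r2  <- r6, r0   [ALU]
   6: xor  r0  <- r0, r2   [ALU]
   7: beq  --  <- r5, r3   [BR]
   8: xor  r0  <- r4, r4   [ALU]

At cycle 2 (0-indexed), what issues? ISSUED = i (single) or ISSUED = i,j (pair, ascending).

ISSUED = 2

0. sll.ALU @i0  | WAW r4
1. sll.ALU @i1  | RAW r4
2. mulh.MUL @i2  | no-port MUL/MUL
3. mulh.MUL+st.MEM @i3&i4  | dual
4. sll.ALU @i5  | RAW r2
5. xor.ALU+beq.BR @i6&i7  | dual
6. xor.ALU @i8  | tail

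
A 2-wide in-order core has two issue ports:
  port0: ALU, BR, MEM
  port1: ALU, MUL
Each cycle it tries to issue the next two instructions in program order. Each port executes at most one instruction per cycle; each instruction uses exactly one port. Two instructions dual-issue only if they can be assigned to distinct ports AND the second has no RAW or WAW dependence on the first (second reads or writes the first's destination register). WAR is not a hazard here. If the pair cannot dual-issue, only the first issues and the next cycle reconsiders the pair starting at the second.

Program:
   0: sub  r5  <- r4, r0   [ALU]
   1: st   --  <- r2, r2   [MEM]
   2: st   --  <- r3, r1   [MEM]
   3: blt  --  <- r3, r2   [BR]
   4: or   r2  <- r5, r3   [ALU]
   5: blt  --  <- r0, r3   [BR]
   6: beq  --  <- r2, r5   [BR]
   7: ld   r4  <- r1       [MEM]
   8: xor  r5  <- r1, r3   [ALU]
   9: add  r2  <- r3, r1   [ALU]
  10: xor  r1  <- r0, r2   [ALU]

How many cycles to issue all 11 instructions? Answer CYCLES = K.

0. sub.ALU;st.MEM @i0+i1  | pair
1. st.MEM @i2  | no-port MEM/BR
2. blt.BR;or.ALU @i3+i4  | pair
3. blt.BR @i5  | no-port BR/BR
4. beq.BR @i6  | no-port BR/MEM
5. ld.MEM;xor.ALU @i7+i8  | pair
6. add.ALU @i9  | RAW r2
7. xor.ALU @i10  | tail

CYCLES = 8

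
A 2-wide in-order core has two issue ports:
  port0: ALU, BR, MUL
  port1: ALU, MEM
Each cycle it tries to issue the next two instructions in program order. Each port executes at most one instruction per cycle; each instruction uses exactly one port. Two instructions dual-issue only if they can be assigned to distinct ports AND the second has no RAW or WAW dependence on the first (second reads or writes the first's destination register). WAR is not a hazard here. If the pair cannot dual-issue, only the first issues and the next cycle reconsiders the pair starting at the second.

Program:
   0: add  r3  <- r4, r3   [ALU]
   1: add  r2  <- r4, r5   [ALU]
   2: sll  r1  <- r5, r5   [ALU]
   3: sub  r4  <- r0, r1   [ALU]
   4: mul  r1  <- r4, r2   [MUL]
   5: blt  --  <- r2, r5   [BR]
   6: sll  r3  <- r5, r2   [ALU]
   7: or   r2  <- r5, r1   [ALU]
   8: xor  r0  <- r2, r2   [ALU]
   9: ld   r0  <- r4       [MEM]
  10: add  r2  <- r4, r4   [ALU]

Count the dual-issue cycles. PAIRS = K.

[0] i0,i1  add;add  -- 2-wide
[1] i2  sll  -- RAW r1
[2] i3  sub  -- RAW r4
[3] i4  mul  -- no-port MUL/BR
[4] i5,i6  blt;sll  -- 2-wide
[5] i7  or  -- RAW r2
[6] i8  xor  -- WAW r0
[7] i9,i10  ld;add  -- 2-wide

PAIRS = 3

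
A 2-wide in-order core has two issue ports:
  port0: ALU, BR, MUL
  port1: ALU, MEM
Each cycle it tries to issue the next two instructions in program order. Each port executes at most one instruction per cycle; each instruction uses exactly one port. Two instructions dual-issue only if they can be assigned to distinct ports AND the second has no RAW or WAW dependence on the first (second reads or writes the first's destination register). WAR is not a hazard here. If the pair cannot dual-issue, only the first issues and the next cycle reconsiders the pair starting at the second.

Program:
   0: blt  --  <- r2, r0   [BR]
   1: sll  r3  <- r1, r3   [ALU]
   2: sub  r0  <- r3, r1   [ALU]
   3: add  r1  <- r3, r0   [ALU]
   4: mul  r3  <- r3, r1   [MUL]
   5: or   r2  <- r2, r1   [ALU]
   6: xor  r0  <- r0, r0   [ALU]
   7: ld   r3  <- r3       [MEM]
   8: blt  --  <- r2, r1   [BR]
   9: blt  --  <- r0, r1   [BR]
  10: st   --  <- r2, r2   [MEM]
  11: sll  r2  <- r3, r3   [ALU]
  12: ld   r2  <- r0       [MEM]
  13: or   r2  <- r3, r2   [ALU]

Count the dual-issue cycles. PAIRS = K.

[0] i0+i1  blt sll  -- pair
[1] i2  sub  -- RAW r0
[2] i3  add  -- RAW r1
[3] i4+i5  mul or  -- pair
[4] i6+i7  xor ld  -- pair
[5] i8  blt  -- no-port BR/BR
[6] i9+i10  blt st  -- pair
[7] i11  sll  -- WAW r2
[8] i12  ld  -- RAW+WAW r2
[9] i13  or  -- tail

PAIRS = 4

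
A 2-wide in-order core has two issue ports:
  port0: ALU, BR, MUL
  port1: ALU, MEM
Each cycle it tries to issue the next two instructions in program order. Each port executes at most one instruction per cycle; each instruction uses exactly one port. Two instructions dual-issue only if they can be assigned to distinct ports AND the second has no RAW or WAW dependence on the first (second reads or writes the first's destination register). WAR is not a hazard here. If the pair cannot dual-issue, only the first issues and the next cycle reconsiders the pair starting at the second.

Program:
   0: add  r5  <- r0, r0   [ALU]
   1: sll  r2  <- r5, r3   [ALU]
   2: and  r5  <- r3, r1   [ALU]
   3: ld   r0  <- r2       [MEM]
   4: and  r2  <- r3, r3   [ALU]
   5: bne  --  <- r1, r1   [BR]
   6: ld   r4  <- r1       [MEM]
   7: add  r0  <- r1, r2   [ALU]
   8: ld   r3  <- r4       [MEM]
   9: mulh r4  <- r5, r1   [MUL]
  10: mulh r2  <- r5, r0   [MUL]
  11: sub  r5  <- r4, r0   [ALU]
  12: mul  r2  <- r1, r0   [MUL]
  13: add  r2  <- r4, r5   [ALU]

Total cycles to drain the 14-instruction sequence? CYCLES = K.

CYCLES = 9

t=0 i0:add ; RAW r5
t=1 i1&i2:sll;and ; pair
t=2 i3&i4:ld;and ; pair
t=3 i5&i6:bne;ld ; pair
t=4 i7&i8:add;ld ; pair
t=5 i9:mulh ; no-port MUL/MUL
t=6 i10&i11:mulh;sub ; pair
t=7 i12:mul ; WAW r2
t=8 i13:add ; tail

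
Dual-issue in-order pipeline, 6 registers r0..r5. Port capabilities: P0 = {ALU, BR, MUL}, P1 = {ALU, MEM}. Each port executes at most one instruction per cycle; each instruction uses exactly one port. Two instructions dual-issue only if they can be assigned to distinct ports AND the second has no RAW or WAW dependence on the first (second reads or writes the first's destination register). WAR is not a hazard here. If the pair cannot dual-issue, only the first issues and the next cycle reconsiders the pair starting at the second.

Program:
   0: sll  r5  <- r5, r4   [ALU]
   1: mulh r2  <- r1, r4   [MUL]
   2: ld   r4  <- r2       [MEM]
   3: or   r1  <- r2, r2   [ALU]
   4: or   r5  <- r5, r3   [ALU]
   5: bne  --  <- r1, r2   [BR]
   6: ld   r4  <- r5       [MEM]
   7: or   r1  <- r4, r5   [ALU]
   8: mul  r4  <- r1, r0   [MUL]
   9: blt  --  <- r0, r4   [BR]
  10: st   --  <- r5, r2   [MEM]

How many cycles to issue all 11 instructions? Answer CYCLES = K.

CYCLES = 7

#0 head=0: sll mulh i0,i1 pair
#1 head=2: ld or i2,i3 pair
#2 head=4: or bne i4,i5 pair
#3 head=6: ld i6 RAW r4
#4 head=7: or i7 RAW r1
#5 head=8: mul i8 no-port MUL/BR
#6 head=9: blt st i9,i10 pair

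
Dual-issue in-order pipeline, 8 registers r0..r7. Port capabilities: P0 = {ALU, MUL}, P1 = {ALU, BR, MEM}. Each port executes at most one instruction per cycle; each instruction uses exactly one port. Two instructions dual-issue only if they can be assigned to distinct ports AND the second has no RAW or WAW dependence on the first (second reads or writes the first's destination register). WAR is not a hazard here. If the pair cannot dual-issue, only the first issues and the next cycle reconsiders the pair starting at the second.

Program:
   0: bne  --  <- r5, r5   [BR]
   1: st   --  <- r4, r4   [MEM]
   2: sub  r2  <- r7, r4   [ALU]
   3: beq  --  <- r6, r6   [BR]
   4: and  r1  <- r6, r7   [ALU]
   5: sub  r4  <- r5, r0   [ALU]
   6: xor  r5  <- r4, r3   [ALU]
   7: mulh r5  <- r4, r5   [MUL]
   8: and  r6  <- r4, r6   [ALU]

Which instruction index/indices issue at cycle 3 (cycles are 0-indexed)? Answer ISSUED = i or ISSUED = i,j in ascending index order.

[0] i0  bne.BR  -- no-port BR/MEM
[1] i1/i2  st.MEM+sub.ALU  -- pair
[2] i3/i4  beq.BR+and.ALU  -- pair
[3] i5  sub.ALU  -- RAW r4
[4] i6  xor.ALU  -- RAW+WAW r5
[5] i7/i8  mulh.MUL+and.ALU  -- pair

ISSUED = 5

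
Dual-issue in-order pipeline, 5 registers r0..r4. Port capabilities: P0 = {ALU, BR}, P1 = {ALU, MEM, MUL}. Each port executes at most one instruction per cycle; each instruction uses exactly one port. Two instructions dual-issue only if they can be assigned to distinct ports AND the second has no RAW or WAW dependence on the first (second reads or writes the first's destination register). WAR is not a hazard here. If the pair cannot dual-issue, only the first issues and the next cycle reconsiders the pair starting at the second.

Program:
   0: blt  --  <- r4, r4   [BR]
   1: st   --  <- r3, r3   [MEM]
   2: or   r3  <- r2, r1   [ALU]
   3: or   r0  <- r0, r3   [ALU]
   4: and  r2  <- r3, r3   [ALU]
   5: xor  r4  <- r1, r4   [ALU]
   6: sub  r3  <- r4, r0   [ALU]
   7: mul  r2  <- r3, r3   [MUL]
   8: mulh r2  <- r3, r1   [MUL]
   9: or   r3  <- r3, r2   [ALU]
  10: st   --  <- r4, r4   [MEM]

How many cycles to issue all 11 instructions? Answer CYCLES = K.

CYCLES = 8

c0: i0&i1 blt.BR+st.MEM  2-wide
c1: i2 or.ALU  RAW r3
c2: i3&i4 or.ALU+and.ALU  2-wide
c3: i5 xor.ALU  RAW r4
c4: i6 sub.ALU  RAW r3
c5: i7 mul.MUL  no-port MUL/MUL
c6: i8 mulh.MUL  RAW r2
c7: i9&i10 or.ALU+st.MEM  2-wide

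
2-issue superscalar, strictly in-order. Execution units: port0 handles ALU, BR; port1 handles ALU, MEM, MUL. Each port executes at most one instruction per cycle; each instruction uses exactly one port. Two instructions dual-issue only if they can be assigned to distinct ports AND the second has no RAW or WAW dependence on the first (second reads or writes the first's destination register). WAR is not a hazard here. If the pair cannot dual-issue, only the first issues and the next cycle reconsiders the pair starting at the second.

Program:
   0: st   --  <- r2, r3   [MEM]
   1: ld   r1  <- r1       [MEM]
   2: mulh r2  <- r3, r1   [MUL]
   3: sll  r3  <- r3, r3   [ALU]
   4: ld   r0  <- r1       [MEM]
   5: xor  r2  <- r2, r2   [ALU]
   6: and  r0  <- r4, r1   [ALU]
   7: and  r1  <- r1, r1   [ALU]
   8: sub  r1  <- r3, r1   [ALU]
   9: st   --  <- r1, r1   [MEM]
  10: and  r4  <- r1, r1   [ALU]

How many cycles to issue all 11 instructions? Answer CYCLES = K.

#0 head=0: st.MEM i0 no-port MEM/MEM
#1 head=1: ld.MEM i1 no-port MEM/MUL
#2 head=2: mulh.MUL;sll.ALU i2&i3 dual
#3 head=4: ld.MEM;xor.ALU i4&i5 dual
#4 head=6: and.ALU;and.ALU i6&i7 dual
#5 head=8: sub.ALU i8 RAW r1
#6 head=9: st.MEM;and.ALU i9&i10 dual

CYCLES = 7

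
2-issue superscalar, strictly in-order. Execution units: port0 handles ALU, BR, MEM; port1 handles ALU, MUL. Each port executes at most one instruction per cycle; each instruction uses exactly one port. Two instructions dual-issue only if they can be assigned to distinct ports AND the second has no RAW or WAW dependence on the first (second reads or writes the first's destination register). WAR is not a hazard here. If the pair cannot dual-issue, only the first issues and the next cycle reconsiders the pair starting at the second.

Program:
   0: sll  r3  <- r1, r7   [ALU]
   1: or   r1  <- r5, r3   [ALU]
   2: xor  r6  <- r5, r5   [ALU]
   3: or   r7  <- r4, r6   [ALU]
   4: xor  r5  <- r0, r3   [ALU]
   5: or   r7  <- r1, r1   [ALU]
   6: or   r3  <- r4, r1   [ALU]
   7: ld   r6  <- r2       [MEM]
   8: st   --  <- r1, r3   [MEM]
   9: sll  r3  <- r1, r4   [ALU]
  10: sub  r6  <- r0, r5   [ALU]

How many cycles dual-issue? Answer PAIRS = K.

PAIRS = 4

[0] i0  sll.ALU  -- RAW r3
[1] i1,i2  or.ALU/xor.ALU  -- 2-wide
[2] i3,i4  or.ALU/xor.ALU  -- 2-wide
[3] i5,i6  or.ALU/or.ALU  -- 2-wide
[4] i7  ld.MEM  -- no-port MEM/MEM
[5] i8,i9  st.MEM/sll.ALU  -- 2-wide
[6] i10  sub.ALU  -- tail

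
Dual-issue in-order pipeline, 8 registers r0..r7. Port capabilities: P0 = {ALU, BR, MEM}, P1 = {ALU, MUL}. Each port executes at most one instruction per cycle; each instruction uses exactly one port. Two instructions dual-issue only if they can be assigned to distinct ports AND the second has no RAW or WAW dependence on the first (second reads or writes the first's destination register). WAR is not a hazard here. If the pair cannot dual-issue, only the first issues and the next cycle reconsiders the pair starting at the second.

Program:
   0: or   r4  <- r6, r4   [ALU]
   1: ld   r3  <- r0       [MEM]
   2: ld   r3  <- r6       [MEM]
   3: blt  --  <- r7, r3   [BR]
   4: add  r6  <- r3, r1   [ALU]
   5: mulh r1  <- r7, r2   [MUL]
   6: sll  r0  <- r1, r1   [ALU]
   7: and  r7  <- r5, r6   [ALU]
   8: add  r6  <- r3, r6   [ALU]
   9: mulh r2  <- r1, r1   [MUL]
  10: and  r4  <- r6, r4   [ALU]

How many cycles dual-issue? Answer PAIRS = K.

c0: i0+i1 or+ld  dual
c1: i2 ld  no-port MEM/BR
c2: i3+i4 blt+add  dual
c3: i5 mulh  RAW r1
c4: i6+i7 sll+and  dual
c5: i8+i9 add+mulh  dual
c6: i10 and  tail

PAIRS = 4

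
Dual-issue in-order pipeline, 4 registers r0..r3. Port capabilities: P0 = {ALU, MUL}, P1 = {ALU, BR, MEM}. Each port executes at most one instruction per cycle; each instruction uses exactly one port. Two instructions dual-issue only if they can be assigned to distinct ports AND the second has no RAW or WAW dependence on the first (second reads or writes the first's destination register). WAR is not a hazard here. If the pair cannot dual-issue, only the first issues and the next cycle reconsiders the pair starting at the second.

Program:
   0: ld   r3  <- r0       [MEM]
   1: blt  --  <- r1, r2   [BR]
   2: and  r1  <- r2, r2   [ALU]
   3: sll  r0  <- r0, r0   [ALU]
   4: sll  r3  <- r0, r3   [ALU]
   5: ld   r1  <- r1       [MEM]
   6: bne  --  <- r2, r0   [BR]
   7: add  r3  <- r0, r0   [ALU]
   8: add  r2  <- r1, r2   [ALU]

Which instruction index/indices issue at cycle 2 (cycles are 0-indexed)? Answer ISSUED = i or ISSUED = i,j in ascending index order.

ISSUED = 3

  cy0 -> i0 (ld.MEM) no-port MEM/BR
  cy1 -> i1/i2 (blt.BR;and.ALU) pair
  cy2 -> i3 (sll.ALU) RAW r0
  cy3 -> i4/i5 (sll.ALU;ld.MEM) pair
  cy4 -> i6/i7 (bne.BR;add.ALU) pair
  cy5 -> i8 (add.ALU) tail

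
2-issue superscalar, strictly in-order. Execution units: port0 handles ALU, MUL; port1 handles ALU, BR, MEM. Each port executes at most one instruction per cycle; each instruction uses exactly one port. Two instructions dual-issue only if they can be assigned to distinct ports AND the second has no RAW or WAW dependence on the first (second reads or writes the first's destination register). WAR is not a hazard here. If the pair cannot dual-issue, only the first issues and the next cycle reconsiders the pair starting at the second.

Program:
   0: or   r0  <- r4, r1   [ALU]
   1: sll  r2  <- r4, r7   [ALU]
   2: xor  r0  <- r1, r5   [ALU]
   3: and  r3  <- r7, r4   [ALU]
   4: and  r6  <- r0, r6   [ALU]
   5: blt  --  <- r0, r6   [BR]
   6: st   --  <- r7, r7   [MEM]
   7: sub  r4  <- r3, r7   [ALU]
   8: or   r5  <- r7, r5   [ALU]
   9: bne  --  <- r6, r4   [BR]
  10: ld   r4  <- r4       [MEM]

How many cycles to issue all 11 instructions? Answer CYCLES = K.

CYCLES = 7

0. or.ALU;sll.ALU @i0,i1  | dual
1. xor.ALU;and.ALU @i2,i3  | dual
2. and.ALU @i4  | RAW r6
3. blt.BR @i5  | no-port BR/MEM
4. st.MEM;sub.ALU @i6,i7  | dual
5. or.ALU;bne.BR @i8,i9  | dual
6. ld.MEM @i10  | tail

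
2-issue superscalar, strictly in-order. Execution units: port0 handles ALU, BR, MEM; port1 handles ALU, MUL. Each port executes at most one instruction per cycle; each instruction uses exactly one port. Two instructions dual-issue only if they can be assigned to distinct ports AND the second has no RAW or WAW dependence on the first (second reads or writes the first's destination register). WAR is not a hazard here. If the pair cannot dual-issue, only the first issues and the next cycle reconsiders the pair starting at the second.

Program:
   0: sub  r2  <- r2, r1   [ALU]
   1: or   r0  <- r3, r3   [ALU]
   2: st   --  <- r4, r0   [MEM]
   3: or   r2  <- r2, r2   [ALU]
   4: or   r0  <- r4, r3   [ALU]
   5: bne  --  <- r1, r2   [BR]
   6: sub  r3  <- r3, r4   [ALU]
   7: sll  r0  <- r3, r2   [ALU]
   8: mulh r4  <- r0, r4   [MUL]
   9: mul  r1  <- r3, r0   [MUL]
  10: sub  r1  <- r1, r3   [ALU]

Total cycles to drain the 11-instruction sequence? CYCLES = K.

CYCLES = 8

c0: i0+i1 sub.ALU or.ALU  dual
c1: i2+i3 st.MEM or.ALU  dual
c2: i4+i5 or.ALU bne.BR  dual
c3: i6 sub.ALU  RAW r3
c4: i7 sll.ALU  RAW r0
c5: i8 mulh.MUL  no-port MUL/MUL
c6: i9 mul.MUL  RAW+WAW r1
c7: i10 sub.ALU  tail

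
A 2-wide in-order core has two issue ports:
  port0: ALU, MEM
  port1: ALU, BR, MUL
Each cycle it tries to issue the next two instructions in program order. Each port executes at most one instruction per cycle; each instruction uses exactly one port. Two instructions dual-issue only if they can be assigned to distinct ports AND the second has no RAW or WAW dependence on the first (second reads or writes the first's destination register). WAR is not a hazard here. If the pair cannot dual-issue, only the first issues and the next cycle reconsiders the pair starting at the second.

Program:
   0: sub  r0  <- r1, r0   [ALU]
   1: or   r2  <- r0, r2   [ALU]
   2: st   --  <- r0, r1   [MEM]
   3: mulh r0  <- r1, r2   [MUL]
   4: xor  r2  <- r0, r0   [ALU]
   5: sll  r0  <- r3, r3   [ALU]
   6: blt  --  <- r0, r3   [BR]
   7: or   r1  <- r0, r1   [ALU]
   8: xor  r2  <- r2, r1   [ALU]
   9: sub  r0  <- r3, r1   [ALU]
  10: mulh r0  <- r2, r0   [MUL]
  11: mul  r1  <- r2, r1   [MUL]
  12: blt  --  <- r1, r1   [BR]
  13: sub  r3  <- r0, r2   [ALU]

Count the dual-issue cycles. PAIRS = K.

PAIRS = 5

#0 head=0: sub i0 RAW r0
#1 head=1: or/st i1+i2 pair
#2 head=3: mulh i3 RAW r0
#3 head=4: xor/sll i4+i5 pair
#4 head=6: blt/or i6+i7 pair
#5 head=8: xor/sub i8+i9 pair
#6 head=10: mulh i10 no-port MUL/MUL
#7 head=11: mul i11 no-port MUL/BR
#8 head=12: blt/sub i12+i13 pair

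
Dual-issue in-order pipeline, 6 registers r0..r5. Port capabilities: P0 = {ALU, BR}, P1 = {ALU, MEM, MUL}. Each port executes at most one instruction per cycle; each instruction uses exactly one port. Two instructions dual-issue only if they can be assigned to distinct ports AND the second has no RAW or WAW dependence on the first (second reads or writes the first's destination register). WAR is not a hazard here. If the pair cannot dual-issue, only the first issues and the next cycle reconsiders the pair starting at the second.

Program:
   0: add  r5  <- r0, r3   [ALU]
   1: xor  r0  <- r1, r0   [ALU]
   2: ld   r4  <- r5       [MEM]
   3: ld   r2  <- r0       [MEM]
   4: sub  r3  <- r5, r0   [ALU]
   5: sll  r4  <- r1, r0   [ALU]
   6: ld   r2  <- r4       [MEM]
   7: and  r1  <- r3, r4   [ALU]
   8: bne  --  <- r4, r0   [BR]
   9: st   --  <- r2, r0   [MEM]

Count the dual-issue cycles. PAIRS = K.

#0 head=0: add.ALU/xor.ALU i0/i1 dual
#1 head=2: ld.MEM i2 no-port MEM/MEM
#2 head=3: ld.MEM/sub.ALU i3/i4 dual
#3 head=5: sll.ALU i5 RAW r4
#4 head=6: ld.MEM/and.ALU i6/i7 dual
#5 head=8: bne.BR/st.MEM i8/i9 dual

PAIRS = 4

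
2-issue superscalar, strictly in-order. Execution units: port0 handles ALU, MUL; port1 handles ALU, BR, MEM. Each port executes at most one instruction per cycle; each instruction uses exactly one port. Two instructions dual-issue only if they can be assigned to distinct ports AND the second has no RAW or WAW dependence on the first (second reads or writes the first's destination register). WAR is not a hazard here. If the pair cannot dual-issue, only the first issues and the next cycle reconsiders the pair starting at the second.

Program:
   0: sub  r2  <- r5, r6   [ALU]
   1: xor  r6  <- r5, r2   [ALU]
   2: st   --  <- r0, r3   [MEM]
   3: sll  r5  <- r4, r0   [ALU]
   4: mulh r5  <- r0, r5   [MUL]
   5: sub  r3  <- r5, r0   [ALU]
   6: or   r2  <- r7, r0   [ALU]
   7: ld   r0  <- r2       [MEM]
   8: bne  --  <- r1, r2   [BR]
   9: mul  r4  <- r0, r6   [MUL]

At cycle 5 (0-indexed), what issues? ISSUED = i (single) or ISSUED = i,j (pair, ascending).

  cy0 -> i0 (sub) RAW r2
  cy1 -> i1&i2 (xor st) pair
  cy2 -> i3 (sll) RAW+WAW r5
  cy3 -> i4 (mulh) RAW r5
  cy4 -> i5&i6 (sub or) pair
  cy5 -> i7 (ld) no-port MEM/BR
  cy6 -> i8&i9 (bne mul) pair

ISSUED = 7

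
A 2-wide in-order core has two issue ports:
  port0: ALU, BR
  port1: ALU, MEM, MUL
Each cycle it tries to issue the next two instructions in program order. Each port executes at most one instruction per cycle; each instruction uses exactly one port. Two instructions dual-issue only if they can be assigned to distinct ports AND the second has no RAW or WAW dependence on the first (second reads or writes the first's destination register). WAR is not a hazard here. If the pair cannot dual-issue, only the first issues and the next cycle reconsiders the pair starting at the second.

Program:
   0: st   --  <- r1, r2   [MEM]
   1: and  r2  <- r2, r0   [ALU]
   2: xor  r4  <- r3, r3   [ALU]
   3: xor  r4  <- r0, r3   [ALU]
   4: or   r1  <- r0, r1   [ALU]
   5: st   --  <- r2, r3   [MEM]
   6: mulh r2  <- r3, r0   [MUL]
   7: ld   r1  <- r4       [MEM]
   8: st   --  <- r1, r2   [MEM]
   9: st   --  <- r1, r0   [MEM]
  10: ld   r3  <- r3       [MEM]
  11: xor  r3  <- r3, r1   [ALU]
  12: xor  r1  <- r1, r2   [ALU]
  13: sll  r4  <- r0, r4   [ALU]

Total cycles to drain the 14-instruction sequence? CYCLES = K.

  cy0 -> i0+i1 (st.MEM and.ALU) dual
  cy1 -> i2 (xor.ALU) WAW r4
  cy2 -> i3+i4 (xor.ALU or.ALU) dual
  cy3 -> i5 (st.MEM) no-port MEM/MUL
  cy4 -> i6 (mulh.MUL) no-port MUL/MEM
  cy5 -> i7 (ld.MEM) no-port MEM/MEM
  cy6 -> i8 (st.MEM) no-port MEM/MEM
  cy7 -> i9 (st.MEM) no-port MEM/MEM
  cy8 -> i10 (ld.MEM) RAW+WAW r3
  cy9 -> i11+i12 (xor.ALU xor.ALU) dual
  cy10 -> i13 (sll.ALU) tail

CYCLES = 11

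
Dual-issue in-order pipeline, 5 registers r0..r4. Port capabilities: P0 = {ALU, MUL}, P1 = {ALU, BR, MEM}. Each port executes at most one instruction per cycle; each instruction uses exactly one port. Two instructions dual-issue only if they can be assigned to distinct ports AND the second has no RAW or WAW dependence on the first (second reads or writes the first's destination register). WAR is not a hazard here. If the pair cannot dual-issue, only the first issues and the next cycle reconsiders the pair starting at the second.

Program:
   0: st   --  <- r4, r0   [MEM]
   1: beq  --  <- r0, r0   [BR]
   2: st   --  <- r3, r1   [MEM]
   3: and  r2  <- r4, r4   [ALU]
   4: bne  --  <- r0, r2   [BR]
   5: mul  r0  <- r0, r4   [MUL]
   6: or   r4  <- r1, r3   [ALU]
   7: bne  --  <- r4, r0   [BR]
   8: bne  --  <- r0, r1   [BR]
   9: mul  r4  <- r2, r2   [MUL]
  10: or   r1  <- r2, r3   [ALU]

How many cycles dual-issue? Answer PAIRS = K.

PAIRS = 3

  cy0 -> i0 (st.MEM) no-port MEM/BR
  cy1 -> i1 (beq.BR) no-port BR/MEM
  cy2 -> i2,i3 (st.MEM;and.ALU) 2-wide
  cy3 -> i4,i5 (bne.BR;mul.MUL) 2-wide
  cy4 -> i6 (or.ALU) RAW r4
  cy5 -> i7 (bne.BR) no-port BR/BR
  cy6 -> i8,i9 (bne.BR;mul.MUL) 2-wide
  cy7 -> i10 (or.ALU) tail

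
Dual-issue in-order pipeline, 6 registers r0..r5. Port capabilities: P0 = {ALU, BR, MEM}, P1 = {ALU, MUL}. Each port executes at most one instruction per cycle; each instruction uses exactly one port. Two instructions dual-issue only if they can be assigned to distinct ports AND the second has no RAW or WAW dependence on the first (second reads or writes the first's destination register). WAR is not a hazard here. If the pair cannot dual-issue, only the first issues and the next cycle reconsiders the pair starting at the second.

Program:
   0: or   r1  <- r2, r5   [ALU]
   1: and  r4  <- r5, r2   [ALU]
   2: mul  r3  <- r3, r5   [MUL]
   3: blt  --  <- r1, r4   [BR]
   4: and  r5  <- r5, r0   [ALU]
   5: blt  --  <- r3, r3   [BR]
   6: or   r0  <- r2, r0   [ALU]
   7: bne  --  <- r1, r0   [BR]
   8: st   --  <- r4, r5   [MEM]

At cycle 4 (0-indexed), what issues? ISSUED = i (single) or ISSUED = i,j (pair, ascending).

ISSUED = 7

c0: i0/i1 or.ALU and.ALU  pair
c1: i2/i3 mul.MUL blt.BR  pair
c2: i4/i5 and.ALU blt.BR  pair
c3: i6 or.ALU  RAW r0
c4: i7 bne.BR  no-port BR/MEM
c5: i8 st.MEM  tail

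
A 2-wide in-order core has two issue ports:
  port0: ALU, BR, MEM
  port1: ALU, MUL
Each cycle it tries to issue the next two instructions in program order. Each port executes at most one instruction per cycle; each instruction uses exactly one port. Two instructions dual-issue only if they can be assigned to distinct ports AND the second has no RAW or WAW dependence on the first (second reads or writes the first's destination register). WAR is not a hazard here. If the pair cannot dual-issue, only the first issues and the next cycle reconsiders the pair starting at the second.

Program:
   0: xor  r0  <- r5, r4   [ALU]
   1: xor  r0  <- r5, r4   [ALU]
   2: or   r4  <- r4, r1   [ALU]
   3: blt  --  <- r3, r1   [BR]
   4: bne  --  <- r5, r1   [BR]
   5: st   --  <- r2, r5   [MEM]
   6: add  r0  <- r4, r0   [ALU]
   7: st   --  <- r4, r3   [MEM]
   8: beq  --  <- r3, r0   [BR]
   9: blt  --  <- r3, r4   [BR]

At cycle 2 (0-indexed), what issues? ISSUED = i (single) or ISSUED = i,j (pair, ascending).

ISSUED = 3

[0] i0  xor  -- WAW r0
[1] i1/i2  xor+or  -- dual
[2] i3  blt  -- no-port BR/BR
[3] i4  bne  -- no-port BR/MEM
[4] i5/i6  st+add  -- dual
[5] i7  st  -- no-port MEM/BR
[6] i8  beq  -- no-port BR/BR
[7] i9  blt  -- tail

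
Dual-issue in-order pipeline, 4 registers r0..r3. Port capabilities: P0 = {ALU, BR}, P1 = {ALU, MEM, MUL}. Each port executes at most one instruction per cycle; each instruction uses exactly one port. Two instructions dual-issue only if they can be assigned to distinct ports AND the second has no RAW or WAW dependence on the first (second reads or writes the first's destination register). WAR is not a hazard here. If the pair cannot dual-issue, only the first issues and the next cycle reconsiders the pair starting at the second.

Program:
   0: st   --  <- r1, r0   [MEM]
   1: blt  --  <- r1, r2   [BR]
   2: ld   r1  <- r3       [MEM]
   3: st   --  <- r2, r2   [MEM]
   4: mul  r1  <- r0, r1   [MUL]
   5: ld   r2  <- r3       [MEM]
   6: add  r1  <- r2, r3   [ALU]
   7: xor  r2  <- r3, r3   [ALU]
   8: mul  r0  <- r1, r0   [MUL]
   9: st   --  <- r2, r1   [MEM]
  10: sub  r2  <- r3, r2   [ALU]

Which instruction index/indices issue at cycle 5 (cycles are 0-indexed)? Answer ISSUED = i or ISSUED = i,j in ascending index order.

t=0 i0&i1:st/blt ; dual
t=1 i2:ld ; no-port MEM/MEM
t=2 i3:st ; no-port MEM/MUL
t=3 i4:mul ; no-port MUL/MEM
t=4 i5:ld ; RAW r2
t=5 i6&i7:add/xor ; dual
t=6 i8:mul ; no-port MUL/MEM
t=7 i9&i10:st/sub ; dual

ISSUED = 6,7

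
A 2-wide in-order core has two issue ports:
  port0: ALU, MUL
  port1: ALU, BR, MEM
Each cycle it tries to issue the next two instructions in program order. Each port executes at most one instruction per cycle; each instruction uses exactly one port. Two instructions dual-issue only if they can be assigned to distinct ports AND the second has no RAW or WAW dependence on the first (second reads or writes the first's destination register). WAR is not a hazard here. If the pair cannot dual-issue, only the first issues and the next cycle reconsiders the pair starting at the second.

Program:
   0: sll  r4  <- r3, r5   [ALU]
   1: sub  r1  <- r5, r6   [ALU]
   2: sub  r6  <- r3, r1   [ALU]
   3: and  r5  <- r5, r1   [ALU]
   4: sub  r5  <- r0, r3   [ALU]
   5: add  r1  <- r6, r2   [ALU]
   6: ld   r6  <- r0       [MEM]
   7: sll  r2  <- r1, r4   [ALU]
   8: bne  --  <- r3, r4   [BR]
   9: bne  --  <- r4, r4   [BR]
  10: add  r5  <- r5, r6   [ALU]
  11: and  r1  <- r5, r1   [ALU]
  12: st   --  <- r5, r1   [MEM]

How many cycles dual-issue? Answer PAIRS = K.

#0 head=0: sll.ALU;sub.ALU i0,i1 pair
#1 head=2: sub.ALU;and.ALU i2,i3 pair
#2 head=4: sub.ALU;add.ALU i4,i5 pair
#3 head=6: ld.MEM;sll.ALU i6,i7 pair
#4 head=8: bne.BR i8 no-port BR/BR
#5 head=9: bne.BR;add.ALU i9,i10 pair
#6 head=11: and.ALU i11 RAW r1
#7 head=12: st.MEM i12 tail

PAIRS = 5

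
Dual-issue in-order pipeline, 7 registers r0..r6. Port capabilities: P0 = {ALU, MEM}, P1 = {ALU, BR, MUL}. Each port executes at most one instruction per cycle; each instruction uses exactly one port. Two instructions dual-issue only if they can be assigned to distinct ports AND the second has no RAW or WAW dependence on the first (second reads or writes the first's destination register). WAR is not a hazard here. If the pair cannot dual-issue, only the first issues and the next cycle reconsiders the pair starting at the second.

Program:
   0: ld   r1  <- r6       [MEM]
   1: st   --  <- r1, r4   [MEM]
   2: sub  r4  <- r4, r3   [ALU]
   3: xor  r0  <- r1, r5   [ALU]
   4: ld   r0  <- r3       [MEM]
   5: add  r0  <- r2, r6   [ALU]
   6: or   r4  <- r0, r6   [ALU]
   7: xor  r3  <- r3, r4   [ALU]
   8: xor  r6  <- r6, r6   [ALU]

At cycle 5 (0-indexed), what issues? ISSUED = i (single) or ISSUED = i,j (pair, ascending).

ISSUED = 6

0. ld @i0  | no-port MEM/MEM
1. st+sub @i1+i2  | dual
2. xor @i3  | WAW r0
3. ld @i4  | WAW r0
4. add @i5  | RAW r0
5. or @i6  | RAW r4
6. xor+xor @i7+i8  | dual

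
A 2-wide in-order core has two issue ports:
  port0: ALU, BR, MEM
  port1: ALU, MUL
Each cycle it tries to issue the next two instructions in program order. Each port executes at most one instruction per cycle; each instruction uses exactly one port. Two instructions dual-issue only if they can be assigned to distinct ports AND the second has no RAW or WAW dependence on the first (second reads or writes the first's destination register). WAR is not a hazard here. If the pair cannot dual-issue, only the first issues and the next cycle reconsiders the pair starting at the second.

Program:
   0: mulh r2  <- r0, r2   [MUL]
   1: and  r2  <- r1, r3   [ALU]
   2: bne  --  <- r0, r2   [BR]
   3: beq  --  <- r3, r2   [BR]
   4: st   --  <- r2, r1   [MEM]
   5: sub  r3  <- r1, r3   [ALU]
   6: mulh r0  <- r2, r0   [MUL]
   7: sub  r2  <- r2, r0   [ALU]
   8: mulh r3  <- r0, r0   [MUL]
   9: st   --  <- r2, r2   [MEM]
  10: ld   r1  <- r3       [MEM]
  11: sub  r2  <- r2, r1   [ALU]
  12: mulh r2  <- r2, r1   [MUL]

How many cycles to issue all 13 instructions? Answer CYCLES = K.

[0] i0  mulh  -- WAW r2
[1] i1  and  -- RAW r2
[2] i2  bne  -- no-port BR/BR
[3] i3  beq  -- no-port BR/MEM
[4] i4,i5  st/sub  -- pair
[5] i6  mulh  -- RAW r0
[6] i7,i8  sub/mulh  -- pair
[7] i9  st  -- no-port MEM/MEM
[8] i10  ld  -- RAW r1
[9] i11  sub  -- RAW+WAW r2
[10] i12  mulh  -- tail

CYCLES = 11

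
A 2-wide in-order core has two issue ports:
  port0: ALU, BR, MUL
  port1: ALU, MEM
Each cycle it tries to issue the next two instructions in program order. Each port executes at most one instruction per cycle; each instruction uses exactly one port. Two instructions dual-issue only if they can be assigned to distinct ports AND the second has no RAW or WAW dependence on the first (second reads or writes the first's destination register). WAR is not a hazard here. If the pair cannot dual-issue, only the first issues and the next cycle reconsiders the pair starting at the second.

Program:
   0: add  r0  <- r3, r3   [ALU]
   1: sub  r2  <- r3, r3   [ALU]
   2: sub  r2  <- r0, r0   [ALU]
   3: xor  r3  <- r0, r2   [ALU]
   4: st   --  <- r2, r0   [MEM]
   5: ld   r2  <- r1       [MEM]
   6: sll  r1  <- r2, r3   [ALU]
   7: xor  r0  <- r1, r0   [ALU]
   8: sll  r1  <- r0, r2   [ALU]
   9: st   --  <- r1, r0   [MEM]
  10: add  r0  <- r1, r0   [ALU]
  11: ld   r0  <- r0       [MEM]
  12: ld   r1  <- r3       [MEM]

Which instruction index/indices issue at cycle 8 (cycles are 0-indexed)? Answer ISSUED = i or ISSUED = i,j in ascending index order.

t=0 i0/i1:add.ALU sub.ALU ; 2-wide
t=1 i2:sub.ALU ; RAW r2
t=2 i3/i4:xor.ALU st.MEM ; 2-wide
t=3 i5:ld.MEM ; RAW r2
t=4 i6:sll.ALU ; RAW r1
t=5 i7:xor.ALU ; RAW r0
t=6 i8:sll.ALU ; RAW r1
t=7 i9/i10:st.MEM add.ALU ; 2-wide
t=8 i11:ld.MEM ; no-port MEM/MEM
t=9 i12:ld.MEM ; tail

ISSUED = 11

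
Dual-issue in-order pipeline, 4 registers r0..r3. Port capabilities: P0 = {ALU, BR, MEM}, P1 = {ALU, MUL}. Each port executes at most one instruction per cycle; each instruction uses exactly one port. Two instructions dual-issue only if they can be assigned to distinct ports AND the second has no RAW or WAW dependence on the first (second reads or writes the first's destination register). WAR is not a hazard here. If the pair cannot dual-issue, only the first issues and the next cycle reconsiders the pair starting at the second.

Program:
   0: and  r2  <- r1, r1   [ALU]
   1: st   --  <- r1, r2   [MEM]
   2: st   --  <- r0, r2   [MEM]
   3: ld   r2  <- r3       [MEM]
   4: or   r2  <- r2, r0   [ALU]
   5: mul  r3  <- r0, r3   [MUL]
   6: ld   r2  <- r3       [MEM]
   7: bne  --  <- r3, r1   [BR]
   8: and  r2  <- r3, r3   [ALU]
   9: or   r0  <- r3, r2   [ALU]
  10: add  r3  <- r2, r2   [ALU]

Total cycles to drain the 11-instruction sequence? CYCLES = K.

[0] i0  and  -- RAW r2
[1] i1  st  -- no-port MEM/MEM
[2] i2  st  -- no-port MEM/MEM
[3] i3  ld  -- RAW+WAW r2
[4] i4&i5  or mul  -- pair
[5] i6  ld  -- no-port MEM/BR
[6] i7&i8  bne and  -- pair
[7] i9&i10  or add  -- pair

CYCLES = 8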